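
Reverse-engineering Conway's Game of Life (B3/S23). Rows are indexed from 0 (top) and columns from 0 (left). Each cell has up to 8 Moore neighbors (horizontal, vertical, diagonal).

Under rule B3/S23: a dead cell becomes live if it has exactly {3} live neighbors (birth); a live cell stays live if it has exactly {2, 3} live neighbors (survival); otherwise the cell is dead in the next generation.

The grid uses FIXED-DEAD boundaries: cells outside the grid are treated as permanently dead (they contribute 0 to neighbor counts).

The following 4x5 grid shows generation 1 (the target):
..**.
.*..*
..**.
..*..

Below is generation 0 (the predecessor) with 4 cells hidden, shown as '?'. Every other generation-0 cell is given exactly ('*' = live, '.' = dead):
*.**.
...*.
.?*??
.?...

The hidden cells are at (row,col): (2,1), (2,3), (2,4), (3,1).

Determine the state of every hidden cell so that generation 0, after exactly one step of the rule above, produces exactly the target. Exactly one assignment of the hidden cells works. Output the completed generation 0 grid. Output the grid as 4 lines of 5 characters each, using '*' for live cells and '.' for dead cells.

Hidden generation-0 cells (in order): (2,1), (2,3), (2,4), (3,1).
A hidden cell only influences target cells in its own 3x3 neighborhood. Try each of the 2^4 = 16 assignments, step the completed generation 0 forward once under B3/S23, and compare with the target:
  (2,1)=. (2,3)=. (2,4)=. (3,1)=. -> step gives (1,3)='*' but target has '.' -> reject
  (2,1)=. (2,3)=. (2,4)=. (3,1)=* -> step gives (1,3)='*' but target has '.' -> reject
  (2,1)=. (2,3)=. (2,4)=* (3,1)=. -> step gives (2,2)='.' but target has '*' -> reject
  (2,1)=. (2,3)=. (2,4)=* (3,1)=* -> step gives (3,2)='.' but target has '*' -> reject
  (2,1)=. (2,3)=* (2,4)=. (3,1)=. -> step gives (3,2)='.' but target has '*' -> reject
  (2,1)=. (2,3)=* (2,4)=. (3,1)=* -> step reproduces the target at every cell -> ACCEPT
  (2,1)=. (2,3)=* (2,4)=* (3,1)=. -> step gives (1,4)='.' but target has '*' -> reject
  (2,1)=. (2,3)=* (2,4)=* (3,1)=* -> step gives (1,4)='.' but target has '*' -> reject
  (2,1)=* (2,3)=. (2,4)=. (3,1)=. -> step gives (1,1)='.' but target has '*' -> reject
  (2,1)=* (2,3)=. (2,4)=. (3,1)=* -> step gives (1,1)='.' but target has '*' -> reject
  (2,1)=* (2,3)=. (2,4)=* (3,1)=. -> step gives (1,1)='.' but target has '*' -> reject
  (2,1)=* (2,3)=. (2,4)=* (3,1)=* -> step gives (1,1)='.' but target has '*' -> reject
  (2,1)=* (2,3)=* (2,4)=. (3,1)=. -> step gives (1,1)='.' but target has '*' -> reject
  (2,1)=* (2,3)=* (2,4)=. (3,1)=* -> step gives (1,1)='.' but target has '*' -> reject
  (2,1)=* (2,3)=* (2,4)=* (3,1)=. -> step gives (1,1)='.' but target has '*' -> reject
  (2,1)=* (2,3)=* (2,4)=* (3,1)=* -> step gives (1,1)='.' but target has '*' -> reject
Unique solution: (2,1)=dead, (2,3)=live, (2,4)=dead, (3,1)=live.
Check: live-neighbor counts of every cell in the completed generation 0:
02222
13543
12322
11321
Applying B3/S23 to generation 0 with these counts gives:
..**.
.*..*
..**.
..*..
which matches the target exactly.

Answer: *.**.
...*.
..**.
.*...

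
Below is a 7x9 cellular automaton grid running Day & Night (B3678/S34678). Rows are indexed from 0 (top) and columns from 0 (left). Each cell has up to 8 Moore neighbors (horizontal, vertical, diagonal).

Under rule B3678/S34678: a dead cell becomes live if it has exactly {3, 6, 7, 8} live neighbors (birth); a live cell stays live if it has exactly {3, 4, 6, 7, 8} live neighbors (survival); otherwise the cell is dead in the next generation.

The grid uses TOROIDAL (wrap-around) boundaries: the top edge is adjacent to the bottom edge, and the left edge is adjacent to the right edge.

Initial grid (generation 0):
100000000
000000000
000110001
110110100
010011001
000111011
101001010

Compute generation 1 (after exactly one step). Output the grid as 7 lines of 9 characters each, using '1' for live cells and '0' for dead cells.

Simulating step by step:
Generation 0 (given above): 22 live cells
Generation 1: 21 live cells
(generation 1 grid is the final answer)

Answer: 010000001
000000000
101111000
100100011
000010001
011101011
010100000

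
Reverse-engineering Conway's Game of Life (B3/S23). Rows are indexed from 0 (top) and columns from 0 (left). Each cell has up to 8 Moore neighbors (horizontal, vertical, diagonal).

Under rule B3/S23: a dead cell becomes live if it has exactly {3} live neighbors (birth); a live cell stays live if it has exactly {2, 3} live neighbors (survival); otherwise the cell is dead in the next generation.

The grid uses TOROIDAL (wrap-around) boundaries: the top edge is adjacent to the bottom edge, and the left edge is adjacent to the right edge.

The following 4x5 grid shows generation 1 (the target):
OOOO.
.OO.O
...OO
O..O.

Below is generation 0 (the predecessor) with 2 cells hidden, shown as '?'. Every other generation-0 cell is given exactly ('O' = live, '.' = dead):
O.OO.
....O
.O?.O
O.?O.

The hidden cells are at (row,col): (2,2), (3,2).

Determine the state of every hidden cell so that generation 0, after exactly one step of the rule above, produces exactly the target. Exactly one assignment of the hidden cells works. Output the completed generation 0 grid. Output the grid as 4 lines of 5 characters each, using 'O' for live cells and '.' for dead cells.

Answer: O.OO.
....O
.O..O
O..O.

Derivation:
Hidden generation-0 cells (in order): (2,2), (3,2).
A hidden cell only influences target cells in its own 3x3 neighborhood. Try each of the 2^2 = 4 assignments, step the completed generation 0 forward once under B3/S23, and compare with the target:
  (2,2)=. (3,2)=. -> step reproduces the target at every cell -> ACCEPT
  (2,2)=. (3,2)=O -> step gives (0,1)='.' but target has 'O' -> reject
  (2,2)=O (3,2)=. -> step gives (1,1)='.' but target has 'O' -> reject
  (2,2)=O (3,2)=O -> step gives (0,1)='.' but target has 'O' -> reject
Unique solution: (2,2)=dead, (3,2)=dead.
Check: live-neighbor counts of every cell in the completed generation 0:
23235
43343
41233
34435
Applying B3/S23 to generation 0 with these counts gives:
OOOO.
.OO.O
...OO
O..O.
which matches the target exactly.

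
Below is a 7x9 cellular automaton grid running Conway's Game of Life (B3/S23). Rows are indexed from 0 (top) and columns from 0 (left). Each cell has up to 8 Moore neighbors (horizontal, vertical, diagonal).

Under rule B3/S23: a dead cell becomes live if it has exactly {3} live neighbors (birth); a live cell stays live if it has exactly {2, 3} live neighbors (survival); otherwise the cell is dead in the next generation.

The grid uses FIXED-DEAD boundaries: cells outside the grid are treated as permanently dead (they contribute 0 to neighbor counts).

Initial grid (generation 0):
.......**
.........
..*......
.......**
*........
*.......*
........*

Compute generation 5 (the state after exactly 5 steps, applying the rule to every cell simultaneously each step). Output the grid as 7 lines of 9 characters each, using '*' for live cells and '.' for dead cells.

Answer: .........
.........
.........
.........
.........
.........
.........

Derivation:
Simulating step by step:
Generation 0 (given above): 9 live cells
Generation 1: 2 live cells
.........
.........
.........
.........
.......**
.........
.........
Generation 2: 0 live cells
.........
.........
.........
.........
.........
.........
.........
Generation 3: 0 live cells
.........
.........
.........
.........
.........
.........
.........
Generation 4: 0 live cells
.........
.........
.........
.........
.........
.........
.........
Generation 5: 0 live cells
(generation 5 grid is the final answer)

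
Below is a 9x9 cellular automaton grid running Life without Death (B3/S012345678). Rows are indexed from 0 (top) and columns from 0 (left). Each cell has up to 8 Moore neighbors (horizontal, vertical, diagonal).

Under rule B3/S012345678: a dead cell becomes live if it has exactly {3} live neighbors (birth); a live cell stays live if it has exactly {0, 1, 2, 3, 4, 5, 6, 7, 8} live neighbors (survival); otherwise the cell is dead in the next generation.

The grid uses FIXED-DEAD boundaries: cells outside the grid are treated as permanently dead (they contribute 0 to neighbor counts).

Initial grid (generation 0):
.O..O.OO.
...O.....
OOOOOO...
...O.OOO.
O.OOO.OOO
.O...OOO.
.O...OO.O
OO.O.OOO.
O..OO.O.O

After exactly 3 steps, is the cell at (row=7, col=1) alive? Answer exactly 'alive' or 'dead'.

Simulating step by step:
Generation 0 (given above): 41 live cells
Generation 1: 51 live cells
.O..O.OO.
O..O..O..
OOOOOO...
O..O.OOOO
OOOOO.OOO
OO.O.OOO.
.O...OO.O
OO.O.OOOO
OOOOO.O.O
Generation 2: 53 live cells
.O..OOOO.
O..O..OO.
OOOOOO...
O..O.OOOO
OOOOO.OOO
OO.O.OOO.
.O...OO.O
OO.O.OOOO
OOOOO.O.O
Generation 3: 54 live cells
.O..OOOO.
O..O..OO.
OOOOOO..O
O..O.OOOO
OOOOO.OOO
OO.O.OOO.
.O...OO.O
OO.O.OOOO
OOOOO.O.O

Cell (7,1) at generation 3: 1 -> alive

Answer: alive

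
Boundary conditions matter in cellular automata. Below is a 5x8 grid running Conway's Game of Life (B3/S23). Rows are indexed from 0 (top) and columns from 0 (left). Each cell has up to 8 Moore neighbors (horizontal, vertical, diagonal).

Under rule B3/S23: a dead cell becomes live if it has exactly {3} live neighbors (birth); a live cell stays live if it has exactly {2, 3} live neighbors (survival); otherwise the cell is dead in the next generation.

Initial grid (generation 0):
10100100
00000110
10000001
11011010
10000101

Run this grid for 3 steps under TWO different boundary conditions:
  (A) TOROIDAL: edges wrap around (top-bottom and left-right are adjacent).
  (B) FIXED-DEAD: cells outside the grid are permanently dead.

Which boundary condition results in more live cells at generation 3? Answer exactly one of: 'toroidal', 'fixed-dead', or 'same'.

Under TOROIDAL boundary, generation 3:
10010001
01100001
00110101
10000001
00110000
Population = 14

Under FIXED-DEAD boundary, generation 3:
00000110
01011001
00101011
00101011
01110000
Population = 17

Comparison: toroidal=14, fixed-dead=17 -> fixed-dead

Answer: fixed-dead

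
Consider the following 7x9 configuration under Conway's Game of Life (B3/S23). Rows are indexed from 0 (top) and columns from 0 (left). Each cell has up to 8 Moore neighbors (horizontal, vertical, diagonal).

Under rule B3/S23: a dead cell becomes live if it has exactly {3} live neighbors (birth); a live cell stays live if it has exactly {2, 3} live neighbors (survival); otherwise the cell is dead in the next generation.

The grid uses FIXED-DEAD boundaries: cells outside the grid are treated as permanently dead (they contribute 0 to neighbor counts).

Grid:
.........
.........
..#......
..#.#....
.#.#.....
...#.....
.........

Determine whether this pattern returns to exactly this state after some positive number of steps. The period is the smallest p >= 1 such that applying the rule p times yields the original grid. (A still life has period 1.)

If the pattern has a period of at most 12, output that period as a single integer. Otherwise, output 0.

Answer: 2

Derivation:
Simulating and comparing each generation to the original:
Gen 0 (original, given above): 6 live cells
Gen 1: 6 live cells, differs from original
Gen 2: 6 live cells, MATCHES original -> period = 2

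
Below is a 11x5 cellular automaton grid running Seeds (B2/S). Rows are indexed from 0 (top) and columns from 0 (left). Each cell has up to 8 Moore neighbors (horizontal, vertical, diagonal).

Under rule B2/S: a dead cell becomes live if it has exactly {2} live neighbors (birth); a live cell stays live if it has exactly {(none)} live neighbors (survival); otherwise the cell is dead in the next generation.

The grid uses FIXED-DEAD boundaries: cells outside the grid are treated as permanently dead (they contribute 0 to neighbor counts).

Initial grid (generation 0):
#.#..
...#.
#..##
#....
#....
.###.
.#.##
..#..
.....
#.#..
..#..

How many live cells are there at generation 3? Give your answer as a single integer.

Simulating step by step:
Generation 0 (given above): 18 live cells
Generation 1: 15 live cells
.#.#.
#....
.##..
...##
...#.
.....
#....
.#..#
..##.
...#.
...#.
Generation 2: 12 live cells
#.#..
...#.
#...#
.#...
..#..
.....
.#...
#....
.#...
.....
..#.#
Generation 3: 21 live cells
.#.#.
#.#.#
.###.
#.##.
.#...
.##..
#....
..#..
#....
.###.
...#.
Population at generation 3: 21

Answer: 21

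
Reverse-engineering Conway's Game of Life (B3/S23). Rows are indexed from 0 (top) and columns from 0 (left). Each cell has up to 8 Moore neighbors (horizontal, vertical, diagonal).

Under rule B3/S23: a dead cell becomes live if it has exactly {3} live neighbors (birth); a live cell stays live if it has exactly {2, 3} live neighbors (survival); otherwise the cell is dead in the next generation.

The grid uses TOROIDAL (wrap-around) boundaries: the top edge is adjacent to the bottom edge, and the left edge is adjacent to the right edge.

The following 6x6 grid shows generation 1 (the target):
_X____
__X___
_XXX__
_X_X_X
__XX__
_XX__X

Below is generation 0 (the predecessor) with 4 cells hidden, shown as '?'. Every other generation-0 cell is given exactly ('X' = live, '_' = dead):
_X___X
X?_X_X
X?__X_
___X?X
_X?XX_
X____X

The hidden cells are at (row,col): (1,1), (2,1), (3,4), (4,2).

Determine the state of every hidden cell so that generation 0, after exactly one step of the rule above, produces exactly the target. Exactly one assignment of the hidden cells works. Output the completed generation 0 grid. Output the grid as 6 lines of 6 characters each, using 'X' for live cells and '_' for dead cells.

Hidden generation-0 cells (in order): (1,1), (2,1), (3,4), (4,2).
A hidden cell only influences target cells in its own 3x3 neighborhood. Try each of the 2^4 = 16 assignments, step the completed generation 0 forward once under B3/S23, and compare with the target:
  (1,1)=_ (2,1)=_ (3,4)=_ (4,2)=_ -> step gives (1,1)='X' but target has '_' -> reject
  (1,1)=_ (2,1)=_ (3,4)=_ (4,2)=X -> step gives (1,1)='X' but target has '_' -> reject
  (1,1)=_ (2,1)=_ (3,4)=X (4,2)=_ -> step gives (1,1)='X' but target has '_' -> reject
  (1,1)=_ (2,1)=_ (3,4)=X (4,2)=X -> step gives (1,1)='X' but target has '_' -> reject
  (1,1)=_ (2,1)=X (3,4)=_ (4,2)=_ -> step reproduces the target at every cell -> ACCEPT
  (1,1)=_ (2,1)=X (3,4)=_ (4,2)=X -> step gives (3,1)='_' but target has 'X' -> reject
  (1,1)=_ (2,1)=X (3,4)=X (4,2)=_ -> step gives (2,3)='_' but target has 'X' -> reject
  (1,1)=_ (2,1)=X (3,4)=X (4,2)=X -> step gives (2,3)='_' but target has 'X' -> reject
  (1,1)=X (2,1)=_ (3,4)=_ (4,2)=_ -> step gives (0,2)='X' but target has '_' -> reject
  (1,1)=X (2,1)=_ (3,4)=_ (4,2)=X -> step gives (0,2)='X' but target has '_' -> reject
  (1,1)=X (2,1)=_ (3,4)=X (4,2)=_ -> step gives (0,2)='X' but target has '_' -> reject
  (1,1)=X (2,1)=_ (3,4)=X (4,2)=X -> step gives (0,2)='X' but target has '_' -> reject
  (1,1)=X (2,1)=X (3,4)=_ (4,2)=_ -> step gives (0,2)='X' but target has '_' -> reject
  (1,1)=X (2,1)=X (3,4)=_ (4,2)=X -> step gives (0,2)='X' but target has '_' -> reject
  (1,1)=X (2,1)=X (3,4)=X (4,2)=_ -> step gives (0,2)='X' but target has '_' -> reject
  (1,1)=X (2,1)=X (3,4)=X (4,2)=X -> step gives (0,2)='X' but target has '_' -> reject
Unique solution: (1,1)=dead, (2,1)=live, (3,4)=dead, (4,2)=dead.
Check: live-neighbor counts of every cell in the completed generation 0:
622144
543144
423345
434353
413244
433243
Applying B3/S23 to generation 0 with these counts gives:
_X____
__X___
_XXX__
_X_X_X
__XX__
_XX__X
which matches the target exactly.

Answer: _X___X
X__X_X
XX__X_
___X_X
_X_XX_
X____X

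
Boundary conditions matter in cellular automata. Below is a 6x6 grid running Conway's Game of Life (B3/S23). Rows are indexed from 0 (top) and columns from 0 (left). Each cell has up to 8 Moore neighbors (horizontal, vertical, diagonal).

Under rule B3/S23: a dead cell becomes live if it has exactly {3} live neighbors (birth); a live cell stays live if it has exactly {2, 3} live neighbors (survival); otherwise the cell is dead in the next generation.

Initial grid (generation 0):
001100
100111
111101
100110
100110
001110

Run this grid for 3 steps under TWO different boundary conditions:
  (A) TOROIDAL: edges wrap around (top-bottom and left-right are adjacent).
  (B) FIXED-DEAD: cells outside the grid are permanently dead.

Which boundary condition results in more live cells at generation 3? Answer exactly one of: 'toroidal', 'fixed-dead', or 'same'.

Answer: fixed-dead

Derivation:
Under TOROIDAL boundary, generation 3:
010000
000000
000000
000000
010000
110000
Population = 4

Under FIXED-DEAD boundary, generation 3:
000000
110011
001100
001100
110011
000000
Population = 12

Comparison: toroidal=4, fixed-dead=12 -> fixed-dead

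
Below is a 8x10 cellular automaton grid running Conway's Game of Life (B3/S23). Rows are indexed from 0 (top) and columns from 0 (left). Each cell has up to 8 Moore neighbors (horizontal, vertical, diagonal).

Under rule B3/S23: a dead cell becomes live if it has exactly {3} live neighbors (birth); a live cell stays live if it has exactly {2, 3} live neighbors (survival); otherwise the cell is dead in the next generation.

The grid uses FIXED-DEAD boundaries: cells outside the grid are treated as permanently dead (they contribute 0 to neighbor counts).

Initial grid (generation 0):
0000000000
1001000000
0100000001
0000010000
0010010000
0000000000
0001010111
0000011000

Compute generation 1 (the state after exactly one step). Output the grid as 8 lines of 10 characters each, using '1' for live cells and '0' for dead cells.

Answer: 0000000000
0000000000
0000000000
0000000000
0000000000
0000101010
0000110110
0000111110

Derivation:
Simulating step by step:
Generation 0 (given above): 14 live cells
Generation 1: 12 live cells
(generation 1 grid is the final answer)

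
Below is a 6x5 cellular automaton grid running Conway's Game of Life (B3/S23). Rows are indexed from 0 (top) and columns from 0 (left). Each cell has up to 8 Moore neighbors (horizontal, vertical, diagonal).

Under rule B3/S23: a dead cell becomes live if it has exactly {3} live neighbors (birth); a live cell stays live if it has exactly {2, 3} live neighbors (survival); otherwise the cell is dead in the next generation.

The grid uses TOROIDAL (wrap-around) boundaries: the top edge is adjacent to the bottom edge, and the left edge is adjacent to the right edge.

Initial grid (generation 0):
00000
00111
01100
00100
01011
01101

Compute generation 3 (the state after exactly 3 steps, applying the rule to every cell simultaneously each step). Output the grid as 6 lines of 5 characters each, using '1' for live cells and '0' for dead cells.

Answer: 10001
00011
01100
00010
00001
01101

Derivation:
Simulating step by step:
Generation 0 (given above): 12 live cells
Generation 1: 13 live cells
11001
01110
01000
10000
01001
01101
Generation 2: 13 live cells
00001
00011
11000
11000
01111
00101
Generation 3: 11 live cells
(generation 3 grid is the final answer)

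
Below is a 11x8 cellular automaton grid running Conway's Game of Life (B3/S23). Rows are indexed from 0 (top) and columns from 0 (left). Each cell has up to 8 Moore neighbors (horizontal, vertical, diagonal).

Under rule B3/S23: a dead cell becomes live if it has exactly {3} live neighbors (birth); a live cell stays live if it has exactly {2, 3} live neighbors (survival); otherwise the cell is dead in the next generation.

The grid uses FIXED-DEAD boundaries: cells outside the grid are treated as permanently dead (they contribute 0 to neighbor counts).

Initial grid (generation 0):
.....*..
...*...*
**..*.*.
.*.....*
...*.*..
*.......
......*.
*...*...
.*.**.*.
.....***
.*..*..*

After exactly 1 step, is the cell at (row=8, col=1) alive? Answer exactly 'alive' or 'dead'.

Answer: dead

Derivation:
Simulating step by step:
Generation 0 (given above): 25 live cells
Generation 1: 25 live cells
........
....***.
***...**
***.***.
........
........
........
...**...
...**.**
..**...*
.....*.*

Cell (8,1) at generation 1: 0 -> dead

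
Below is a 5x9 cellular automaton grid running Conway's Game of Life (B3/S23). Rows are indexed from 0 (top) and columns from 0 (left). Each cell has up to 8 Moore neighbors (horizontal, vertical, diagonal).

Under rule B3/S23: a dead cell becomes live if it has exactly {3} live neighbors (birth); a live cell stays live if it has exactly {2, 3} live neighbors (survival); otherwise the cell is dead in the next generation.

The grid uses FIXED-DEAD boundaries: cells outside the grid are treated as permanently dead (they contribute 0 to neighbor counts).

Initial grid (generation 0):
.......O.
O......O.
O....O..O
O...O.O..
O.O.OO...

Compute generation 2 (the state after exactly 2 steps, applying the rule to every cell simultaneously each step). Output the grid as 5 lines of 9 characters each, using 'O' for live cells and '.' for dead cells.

Answer: .......O.
.....O..O
OO..O...O
O..O...O.
..OO.O...

Derivation:
Simulating step by step:
Generation 0 (given above): 13 live cells
Generation 1: 16 live cells
.........
......OOO
OO...OOO.
O..OO.O..
.O.OOO...
Generation 2: 13 live cells
(generation 2 grid is the final answer)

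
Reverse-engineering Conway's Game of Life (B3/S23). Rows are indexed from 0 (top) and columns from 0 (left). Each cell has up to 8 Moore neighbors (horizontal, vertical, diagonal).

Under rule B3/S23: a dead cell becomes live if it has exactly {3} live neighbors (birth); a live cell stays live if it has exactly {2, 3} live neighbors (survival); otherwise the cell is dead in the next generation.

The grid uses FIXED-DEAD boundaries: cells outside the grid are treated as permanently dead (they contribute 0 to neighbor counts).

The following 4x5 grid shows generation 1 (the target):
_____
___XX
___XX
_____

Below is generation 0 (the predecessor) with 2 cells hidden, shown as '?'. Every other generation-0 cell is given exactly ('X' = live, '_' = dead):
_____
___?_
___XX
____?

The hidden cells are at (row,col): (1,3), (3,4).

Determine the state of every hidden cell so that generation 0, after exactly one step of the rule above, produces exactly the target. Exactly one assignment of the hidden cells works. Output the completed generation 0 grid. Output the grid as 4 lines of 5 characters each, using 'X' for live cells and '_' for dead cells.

Hidden generation-0 cells (in order): (1,3), (3,4).
A hidden cell only influences target cells in its own 3x3 neighborhood. Try each of the 2^2 = 4 assignments, step the completed generation 0 forward once under B3/S23, and compare with the target:
  (1,3)=_ (3,4)=_ -> step gives (1,3)='_' but target has 'X' -> reject
  (1,3)=_ (3,4)=X -> step gives (1,3)='_' but target has 'X' -> reject
  (1,3)=X (3,4)=_ -> step reproduces the target at every cell -> ACCEPT
  (1,3)=X (3,4)=X -> step gives (3,3)='X' but target has '_' -> reject
Unique solution: (1,3)=live, (3,4)=dead.
Check: live-neighbor counts of every cell in the completed generation 0:
00111
00223
00222
00122
Applying B3/S23 to generation 0 with these counts gives:
_____
___XX
___XX
_____
which matches the target exactly.

Answer: _____
___X_
___XX
_____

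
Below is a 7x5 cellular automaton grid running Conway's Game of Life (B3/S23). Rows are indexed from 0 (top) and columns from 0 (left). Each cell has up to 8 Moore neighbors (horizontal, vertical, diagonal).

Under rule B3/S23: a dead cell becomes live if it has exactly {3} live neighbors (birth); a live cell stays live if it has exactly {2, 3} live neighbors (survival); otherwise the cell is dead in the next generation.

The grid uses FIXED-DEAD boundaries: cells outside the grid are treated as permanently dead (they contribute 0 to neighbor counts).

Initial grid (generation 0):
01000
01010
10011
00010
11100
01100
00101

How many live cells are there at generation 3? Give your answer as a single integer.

Answer: 18

Derivation:
Simulating step by step:
Generation 0 (given above): 14 live cells
Generation 1: 16 live cells
00100
11011
00011
10011
10010
10000
01110
Generation 2: 16 live cells
01110
01001
11000
00100
11011
10010
01100
Generation 3: 18 live cells
01110
00010
11100
00110
11011
10011
01100
Population at generation 3: 18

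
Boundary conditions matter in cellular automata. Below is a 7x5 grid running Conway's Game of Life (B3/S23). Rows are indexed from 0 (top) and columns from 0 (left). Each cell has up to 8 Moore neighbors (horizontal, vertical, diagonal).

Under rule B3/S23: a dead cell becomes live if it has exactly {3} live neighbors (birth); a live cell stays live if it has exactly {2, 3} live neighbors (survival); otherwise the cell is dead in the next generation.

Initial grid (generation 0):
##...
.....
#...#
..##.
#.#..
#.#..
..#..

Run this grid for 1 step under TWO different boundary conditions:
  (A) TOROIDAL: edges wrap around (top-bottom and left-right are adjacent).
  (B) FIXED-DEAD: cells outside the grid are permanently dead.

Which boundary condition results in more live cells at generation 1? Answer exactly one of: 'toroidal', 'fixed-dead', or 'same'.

Under TOROIDAL boundary, generation 1:
.#...
.#..#
...##
#.##.
..#.#
..##.
#.#..
Population = 14

Under FIXED-DEAD boundary, generation 1:
.....
##...
...#.
..##.
..#..
..##.
.#...
Population = 9

Comparison: toroidal=14, fixed-dead=9 -> toroidal

Answer: toroidal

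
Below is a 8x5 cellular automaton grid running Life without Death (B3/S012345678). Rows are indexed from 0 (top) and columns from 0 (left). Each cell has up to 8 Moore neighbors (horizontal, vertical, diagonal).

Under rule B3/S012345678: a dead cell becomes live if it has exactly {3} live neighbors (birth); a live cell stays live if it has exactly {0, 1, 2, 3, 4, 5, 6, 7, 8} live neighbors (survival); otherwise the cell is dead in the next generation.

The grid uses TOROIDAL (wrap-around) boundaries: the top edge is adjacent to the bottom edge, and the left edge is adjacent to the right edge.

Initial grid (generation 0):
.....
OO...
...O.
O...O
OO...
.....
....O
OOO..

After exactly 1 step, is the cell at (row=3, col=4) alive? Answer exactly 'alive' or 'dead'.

Answer: alive

Derivation:
Simulating step by step:
Generation 0 (given above): 11 live cells
Generation 1: 18 live cells
..O..
OO...
.O.O.
OO..O
OO..O
O....
OO..O
OOO..

Cell (3,4) at generation 1: 1 -> alive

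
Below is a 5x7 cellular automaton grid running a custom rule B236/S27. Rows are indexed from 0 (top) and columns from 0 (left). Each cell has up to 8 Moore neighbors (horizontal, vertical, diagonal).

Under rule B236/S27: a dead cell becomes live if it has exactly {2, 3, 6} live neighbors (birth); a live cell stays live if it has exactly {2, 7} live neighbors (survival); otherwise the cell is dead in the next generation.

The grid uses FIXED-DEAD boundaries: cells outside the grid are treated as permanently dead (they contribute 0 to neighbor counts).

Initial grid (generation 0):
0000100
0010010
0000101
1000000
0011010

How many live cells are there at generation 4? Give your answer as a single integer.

Simulating step by step:
Generation 0 (given above): 9 live cells
Generation 1: 16 live cells
0001010
0001101
0101010
0111111
0100100
Generation 2: 13 live cells
0011011
0000001
1110000
1000001
1100001
Generation 3: 17 live cells
0000111
1001111
1000011
0110010
1100010
Generation 4: 13 live cells
0001000
0101010
1011000
0010100
1010101
Population at generation 4: 13

Answer: 13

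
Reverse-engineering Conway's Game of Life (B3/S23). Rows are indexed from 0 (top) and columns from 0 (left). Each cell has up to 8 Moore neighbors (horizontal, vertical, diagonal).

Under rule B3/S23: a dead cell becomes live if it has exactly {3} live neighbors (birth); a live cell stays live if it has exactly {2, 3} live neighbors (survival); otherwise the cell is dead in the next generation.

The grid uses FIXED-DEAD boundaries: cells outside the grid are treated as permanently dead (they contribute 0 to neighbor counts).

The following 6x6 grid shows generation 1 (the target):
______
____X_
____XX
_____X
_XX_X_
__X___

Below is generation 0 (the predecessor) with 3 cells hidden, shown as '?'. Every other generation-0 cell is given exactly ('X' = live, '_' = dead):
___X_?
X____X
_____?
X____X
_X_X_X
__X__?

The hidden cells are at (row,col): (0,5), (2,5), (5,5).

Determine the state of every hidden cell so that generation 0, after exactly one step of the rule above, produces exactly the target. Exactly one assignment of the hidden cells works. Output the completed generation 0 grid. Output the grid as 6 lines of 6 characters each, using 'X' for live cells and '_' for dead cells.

Hidden generation-0 cells (in order): (0,5), (2,5), (5,5).
A hidden cell only influences target cells in its own 3x3 neighborhood. Try each of the 2^3 = 8 assignments, step the completed generation 0 forward once under B3/S23, and compare with the target:
  (0,5)=_ (2,5)=_ (5,5)=_ -> step gives (1,4)='_' but target has 'X' -> reject
  (0,5)=_ (2,5)=_ (5,5)=X -> step gives (1,4)='_' but target has 'X' -> reject
  (0,5)=_ (2,5)=X (5,5)=_ -> step reproduces the target at every cell -> ACCEPT
  (0,5)=_ (2,5)=X (5,5)=X -> step gives (4,4)='_' but target has 'X' -> reject
  (0,5)=X (2,5)=_ (5,5)=_ -> step gives (0,4)='X' but target has '_' -> reject
  (0,5)=X (2,5)=_ (5,5)=X -> step gives (0,4)='X' but target has '_' -> reject
  (0,5)=X (2,5)=X (5,5)=_ -> step gives (0,4)='X' but target has '_' -> reject
  (0,5)=X (2,5)=X (5,5)=X -> step gives (0,4)='X' but target has '_' -> reject
Unique solution: (0,5)=dead, (2,5)=live, (5,5)=dead.
Check: live-neighbor counts of every cell in the completed generation 0:
111021
011131
220032
122142
223131
122221
Applying B3/S23 to generation 0 with these counts gives:
______
____X_
____XX
_____X
_XX_X_
__X___
which matches the target exactly.

Answer: ___X__
X____X
_____X
X____X
_X_X_X
__X___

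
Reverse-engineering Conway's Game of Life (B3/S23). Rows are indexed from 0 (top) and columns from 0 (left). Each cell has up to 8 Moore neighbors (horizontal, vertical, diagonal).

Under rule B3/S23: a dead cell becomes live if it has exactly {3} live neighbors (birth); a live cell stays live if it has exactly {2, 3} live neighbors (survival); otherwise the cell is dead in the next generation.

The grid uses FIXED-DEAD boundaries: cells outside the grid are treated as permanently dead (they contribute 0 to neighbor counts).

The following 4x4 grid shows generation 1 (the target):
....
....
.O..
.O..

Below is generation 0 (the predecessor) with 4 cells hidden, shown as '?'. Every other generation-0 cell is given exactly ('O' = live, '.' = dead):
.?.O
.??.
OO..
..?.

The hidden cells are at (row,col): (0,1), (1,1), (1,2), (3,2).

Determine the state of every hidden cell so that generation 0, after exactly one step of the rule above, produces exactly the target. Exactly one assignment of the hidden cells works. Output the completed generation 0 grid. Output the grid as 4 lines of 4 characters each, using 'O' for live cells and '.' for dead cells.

Hidden generation-0 cells (in order): (0,1), (1,1), (1,2), (3,2).
A hidden cell only influences target cells in its own 3x3 neighborhood. Try each of the 2^4 = 16 assignments, step the completed generation 0 forward once under B3/S23, and compare with the target:
  (0,1)=. (1,1)=. (1,2)=. (3,2)=. -> step gives (2,1)='.' but target has 'O' -> reject
  (0,1)=. (1,1)=. (1,2)=. (3,2)=O -> step reproduces the target at every cell -> ACCEPT
  (0,1)=. (1,1)=. (1,2)=O (3,2)=. -> step gives (1,1)='O' but target has '.' -> reject
  (0,1)=. (1,1)=. (1,2)=O (3,2)=O -> step gives (1,1)='O' but target has '.' -> reject
  (0,1)=. (1,1)=O (1,2)=. (3,2)=. -> step gives (1,0)='O' but target has '.' -> reject
  (0,1)=. (1,1)=O (1,2)=. (3,2)=O -> step gives (1,0)='O' but target has '.' -> reject
  (0,1)=. (1,1)=O (1,2)=O (3,2)=. -> step gives (0,2)='O' but target has '.' -> reject
  (0,1)=. (1,1)=O (1,2)=O (3,2)=O -> step gives (0,2)='O' but target has '.' -> reject
  (0,1)=O (1,1)=. (1,2)=. (3,2)=. -> step gives (1,0)='O' but target has '.' -> reject
  (0,1)=O (1,1)=. (1,2)=. (3,2)=O -> step gives (1,0)='O' but target has '.' -> reject
  (0,1)=O (1,1)=. (1,2)=O (3,2)=. -> step gives (0,2)='O' but target has '.' -> reject
  (0,1)=O (1,1)=. (1,2)=O (3,2)=O -> step gives (0,2)='O' but target has '.' -> reject
  (0,1)=O (1,1)=O (1,2)=. (3,2)=. -> step gives (0,2)='O' but target has '.' -> reject
  (0,1)=O (1,1)=O (1,2)=. (3,2)=O -> step gives (0,2)='O' but target has '.' -> reject
  (0,1)=O (1,1)=O (1,2)=O (3,2)=. -> step gives (0,1)='O' but target has '.' -> reject
  (0,1)=O (1,1)=O (1,2)=O (3,2)=O -> step gives (0,1)='O' but target has '.' -> reject
Unique solution: (0,1)=dead, (1,1)=dead, (1,2)=dead, (3,2)=live.
Check: live-neighbor counts of every cell in the completed generation 0:
0010
2221
1221
2311
Applying B3/S23 to generation 0 with these counts gives:
....
....
.O..
.O..
which matches the target exactly.

Answer: ...O
....
OO..
..O.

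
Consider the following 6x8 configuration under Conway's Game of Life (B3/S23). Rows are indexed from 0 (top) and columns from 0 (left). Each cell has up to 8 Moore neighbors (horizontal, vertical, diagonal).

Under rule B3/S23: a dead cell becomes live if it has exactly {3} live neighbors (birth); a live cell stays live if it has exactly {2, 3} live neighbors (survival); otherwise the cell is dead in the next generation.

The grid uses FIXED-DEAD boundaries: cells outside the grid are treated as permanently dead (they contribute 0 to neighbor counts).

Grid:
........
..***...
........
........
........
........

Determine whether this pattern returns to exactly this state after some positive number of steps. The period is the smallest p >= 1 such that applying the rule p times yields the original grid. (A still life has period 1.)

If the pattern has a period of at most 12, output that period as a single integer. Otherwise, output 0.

Answer: 2

Derivation:
Simulating and comparing each generation to the original:
Gen 0 (original, given above): 3 live cells
Gen 1: 3 live cells, differs from original
Gen 2: 3 live cells, MATCHES original -> period = 2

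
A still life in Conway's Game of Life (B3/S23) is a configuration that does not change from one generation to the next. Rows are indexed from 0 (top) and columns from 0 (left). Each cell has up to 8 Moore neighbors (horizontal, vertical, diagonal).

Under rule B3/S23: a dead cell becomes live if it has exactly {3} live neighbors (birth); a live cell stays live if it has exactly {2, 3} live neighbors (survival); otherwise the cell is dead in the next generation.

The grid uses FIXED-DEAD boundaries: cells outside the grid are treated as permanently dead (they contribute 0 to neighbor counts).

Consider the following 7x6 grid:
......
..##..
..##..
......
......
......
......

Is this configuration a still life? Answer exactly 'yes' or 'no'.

Compute generation 1 and compare to generation 0 (given above):
Generation 1:
......
..##..
..##..
......
......
......
......
The grids are IDENTICAL -> still life.

Answer: yes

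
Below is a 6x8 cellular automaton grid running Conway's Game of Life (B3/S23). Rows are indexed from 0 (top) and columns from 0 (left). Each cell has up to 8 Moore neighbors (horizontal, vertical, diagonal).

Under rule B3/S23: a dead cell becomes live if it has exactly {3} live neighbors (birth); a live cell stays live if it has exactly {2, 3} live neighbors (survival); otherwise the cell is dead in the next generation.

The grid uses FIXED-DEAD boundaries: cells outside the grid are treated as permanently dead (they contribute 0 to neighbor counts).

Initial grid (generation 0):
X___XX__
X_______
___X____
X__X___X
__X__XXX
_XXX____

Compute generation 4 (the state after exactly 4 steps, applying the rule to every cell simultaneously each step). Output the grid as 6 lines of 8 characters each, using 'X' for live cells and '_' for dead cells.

Simulating step by step:
Generation 0 (given above): 15 live cells
Generation 1: 12 live cells
________
____X___
________
__XXX__X
____X_XX
_XXX__X_
Generation 2: 15 live cells
________
________
____X___
___XXXXX
_X__X_XX
__XX_XXX
Generation 3: 10 live cells
________
________
___XX_X_
___X___X
________
__XXXX_X
Generation 4: 8 live cells
(generation 4 grid is the final answer)

Answer: ________
________
___XX___
___XX___
__X___X_
___XX___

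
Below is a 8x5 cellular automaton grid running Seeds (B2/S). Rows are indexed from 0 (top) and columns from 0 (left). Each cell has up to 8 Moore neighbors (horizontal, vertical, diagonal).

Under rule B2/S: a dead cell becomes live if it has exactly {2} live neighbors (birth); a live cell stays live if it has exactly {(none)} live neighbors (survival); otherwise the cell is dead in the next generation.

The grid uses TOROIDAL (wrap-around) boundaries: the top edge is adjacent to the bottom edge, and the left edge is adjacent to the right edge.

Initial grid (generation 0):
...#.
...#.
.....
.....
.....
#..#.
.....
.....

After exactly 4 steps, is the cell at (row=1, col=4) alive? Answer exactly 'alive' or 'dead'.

Simulating step by step:
Generation 0 (given above): 4 live cells
Generation 1: 7 live cells
..#.#
..#.#
.....
.....
....#
....#
....#
.....
Generation 2: 11 live cells
##...
##...
...#.
.....
#..#.
.....
#..#.
#...#
Generation 3: 15 live cells
..#..
.....
###.#
..##.
....#
####.
.#...
..##.
Generation 4: 2 live cells
.#...
....#
.....
.....
.....
.....
.....
.....

Cell (1,4) at generation 4: 1 -> alive

Answer: alive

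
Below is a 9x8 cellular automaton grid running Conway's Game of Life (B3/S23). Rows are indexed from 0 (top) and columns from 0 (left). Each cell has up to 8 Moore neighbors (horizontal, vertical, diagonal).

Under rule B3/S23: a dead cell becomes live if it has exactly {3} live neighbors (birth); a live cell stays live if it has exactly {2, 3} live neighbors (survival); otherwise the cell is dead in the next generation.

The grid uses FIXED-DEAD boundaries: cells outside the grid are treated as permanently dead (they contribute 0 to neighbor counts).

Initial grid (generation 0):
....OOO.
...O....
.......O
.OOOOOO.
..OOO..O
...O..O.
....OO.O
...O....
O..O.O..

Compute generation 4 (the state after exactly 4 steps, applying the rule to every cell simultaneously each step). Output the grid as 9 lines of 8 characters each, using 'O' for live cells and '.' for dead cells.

Answer: ........
........
........
........
.....O..
........
...OO...
...O.O..
...OOO..

Derivation:
Simulating step by step:
Generation 0 (given above): 24 live cells
Generation 1: 24 live cells
....OO..
....OOO.
.....OO.
.O...OOO
.O.....O
..O...OO
...OOOO.
...O.OO.
....O...
Generation 2: 17 live cells
....O.O.
........
........
.....O.O
.OO..O..
..OOO..O
..OO....
...O..O.
....OO..
Generation 3: 10 live cells
........
........
........
......O.
.OO..O..
....O...
........
..OO.O..
....OO..
Generation 4: 8 live cells
(generation 4 grid is the final answer)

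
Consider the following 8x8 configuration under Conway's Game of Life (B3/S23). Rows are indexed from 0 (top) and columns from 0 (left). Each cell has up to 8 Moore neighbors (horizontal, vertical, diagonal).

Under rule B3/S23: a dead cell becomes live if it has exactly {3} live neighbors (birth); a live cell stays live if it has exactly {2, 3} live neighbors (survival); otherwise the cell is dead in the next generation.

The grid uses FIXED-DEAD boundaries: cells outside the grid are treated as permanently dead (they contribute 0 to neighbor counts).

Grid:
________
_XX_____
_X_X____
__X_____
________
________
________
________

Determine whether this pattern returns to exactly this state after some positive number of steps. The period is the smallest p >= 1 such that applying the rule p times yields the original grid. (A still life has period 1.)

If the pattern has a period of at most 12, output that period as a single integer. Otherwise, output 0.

Simulating and comparing each generation to the original:
Gen 0 (original, given above): 5 live cells
Gen 1: 5 live cells, MATCHES original -> period = 1

Answer: 1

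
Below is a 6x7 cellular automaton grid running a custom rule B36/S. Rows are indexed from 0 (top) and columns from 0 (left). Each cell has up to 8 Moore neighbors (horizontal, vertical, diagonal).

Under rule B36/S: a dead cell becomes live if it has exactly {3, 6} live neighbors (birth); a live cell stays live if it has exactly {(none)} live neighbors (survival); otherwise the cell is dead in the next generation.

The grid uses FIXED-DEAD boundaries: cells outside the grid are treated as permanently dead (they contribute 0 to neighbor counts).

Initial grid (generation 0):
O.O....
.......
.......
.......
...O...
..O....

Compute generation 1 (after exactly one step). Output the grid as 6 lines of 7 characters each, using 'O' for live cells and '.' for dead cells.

Answer: .......
.......
.......
.......
.......
.......

Derivation:
Simulating step by step:
Generation 0 (given above): 4 live cells
Generation 1: 0 live cells
(generation 1 grid is the final answer)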